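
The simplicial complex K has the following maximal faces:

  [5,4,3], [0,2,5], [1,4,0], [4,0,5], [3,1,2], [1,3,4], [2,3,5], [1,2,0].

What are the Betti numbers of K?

b_0 = 1, b_1 = 0, b_2 = 1.

Take the total order 0 < 1 < 2 < 3 < 4 < 5 on the vertex set. Then K (dimension 2) consists of the simplices:

  0-simplices (6): [0], [1], [2], [3], [4], [5]
  1-simplices (12): [0,1], [0,2], [0,4], [0,5], [1,2], [1,3], [1,4], [2,3], [2,5], [3,4], [3,5], [4,5]
  2-simplices (8): [0,1,2], [0,1,4], [0,2,5], [0,4,5], [1,2,3], [1,3,4], [2,3,5], [3,4,5]

giving chain groups C_0 ≅ Z^6, C_1 ≅ Z^12, C_2 ≅ Z^8.

∂_1: C_1 → C_0 maps an edge to its endpoints' difference, ∂[p,q] = q − p. For instance
  ∂[2,3] = [3] − [2].
This gives a 6×12 integer matrix of rank 5; reducing to Smith normal form yields diagonal entries (1,1,1,1,1).

∂_2: C_2 → C_1 maps a triangle to the signed sum of its edges. For instance
  ∂[2,3,5] = [3,5] − [2,5] + [2,3],
  ∂[0,2,5] = [2,5] − [0,5] + [0,2].
As a 12×8 matrix over Z this has rank 7, with invariant factors (1,1,1,1,1,1,1).

Reading off H_k = ker ∂_k / im ∂_{k+1}:

  H_0: rank C_0 − rank ∂_1 = 6 − 5 = 1, and the invariant factors of ∂_1 are all 1, so H_0 ≅ Z.
  H_1: rank ker ∂_1 − rank ∂_2 = (12 − 5) − 7 = 0, and the invariant factors of ∂_2 are all 1, so H_1 ≅ 0.
  H_2: rank ker ∂_2 − rank ∂_3 = (8 − 7) − 0 = 1, and there is no ∂_3, so H_2 ≅ Z.

As a check, the Euler characteristic is 6 − 12 + 8 = 2, which agrees with 1 − 0 + 1 = 2.

Hence the Betti numbers are b_0 = 1, b_1 = 0, b_2 = 1.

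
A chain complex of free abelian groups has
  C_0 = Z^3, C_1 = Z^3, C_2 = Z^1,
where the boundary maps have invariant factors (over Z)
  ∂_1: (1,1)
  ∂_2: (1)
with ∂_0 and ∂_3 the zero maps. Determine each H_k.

H_0 = Z,  H_1 = 0,  H_2 = 0.

H_0: b_0 = 3 − 0 − 2 = 1; torsion from ∂_1 factors > 1: none. So H_0 = Z.
H_1: b_1 = 3 − 2 − 1 = 0; torsion from ∂_2 factors > 1: none. So H_1 = 0.
H_2: b_2 = 1 − 1 − 0 = 0; torsion from ∂_3 factors > 1: none. So H_2 = 0.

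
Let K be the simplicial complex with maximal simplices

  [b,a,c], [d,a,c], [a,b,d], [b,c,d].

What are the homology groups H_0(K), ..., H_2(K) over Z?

We work with the vertex ordering a < b < c < d. The simplices of K, each written with vertices in increasing order, are:

  0-simplices (4): a, b, c, d
  1-simplices (6): ab, ac, ad, bc, bd, cd
  2-simplices (4): abc, abd, acd, bcd

Hence C_0 ≅ Z^4, C_1 ≅ Z^6, C_2 ≅ Z^4.

∂_1: C_1 → C_0 maps an edge to its endpoints' difference, ∂[p,q] = q − p. For instance
  ∂bd = d − b.
The 4×6 boundary matrix has rank 3 and Smith normal form diag(1,1,1).

∂_2: C_2 → C_1 acts by ∂[p,q,r] = [q,r] − [p,r] + [p,q]. For instance
  ∂abd = bd − ad + ab,
  ∂acd = cd − ad + ac.
As a 6×4 matrix over Z this has rank 3, with invariant factors (1,1,1).

Reading off H_k = ker ∂_k / im ∂_{k+1}:

  H_0: rank C_0 − rank ∂_1 = 4 − 3 = 1, and the invariant factors of ∂_1 are all 1, so H_0 = Z.
  H_1: rank ker ∂_1 − rank ∂_2 = (6 − 3) − 3 = 0, and the invariant factors of ∂_2 are all 1, so H_1 = 0.
  H_2: rank ker ∂_2 − rank ∂_3 = (4 − 3) − 0 = 1, and there is no ∂_3, so H_2 = Z.

As a check, the Euler characteristic is 4 − 6 + 4 = 2, which agrees with 1 − 0 + 1 = 2.
(K is a triangulation of the 2-sphere S^2.)

H_0 = Z,  H_1 = 0,  H_2 = Z.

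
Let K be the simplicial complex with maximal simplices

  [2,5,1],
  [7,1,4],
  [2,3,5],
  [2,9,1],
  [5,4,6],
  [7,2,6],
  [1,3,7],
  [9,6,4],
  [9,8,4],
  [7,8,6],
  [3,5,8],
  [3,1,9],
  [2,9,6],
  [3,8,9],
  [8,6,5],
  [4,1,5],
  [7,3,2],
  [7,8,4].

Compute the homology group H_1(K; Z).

H_1 ≅ Z ⊕ Z_2.

We work with the vertex ordering 1 < 2 < 3 < 4 < 5 < 6 < 7 < 8 < 9. The simplices of K, each written with vertices in increasing order, are:

  0-simplices (9): [1], [2], [3], [4], [5], [6], [7], [8], [9]
  1-simplices (27): (27 of them)
  2-simplices (18): [1,2,5], [1,2,9], [1,3,7], [1,3,9], [1,4,5], [1,4,7], [2,3,5], [2,3,7], [2,6,7], [2,6,9], [3,5,8], [3,8,9], [4,5,6], [4,6,9], [4,7,8], [4,8,9], [5,6,8], [6,7,8]

Hence C_0 ≅ Z^9, C_1 ≅ Z^27, C_2 ≅ Z^18.

∂_1: C_1 → C_0 sends each edge [p,q] (with p < q) to q − p. For instance
  ∂[3,9] = [9] − [3].
The 9×27 boundary matrix has rank 8 and Smith normal form diag(1,1,1,1,1,1,1,1).

Boundary ∂_2: C_2 → C_1 acts by ∂[p,q,r] = [q,r] − [p,r] + [p,q]. For instance
  ∂[1,4,5] = [4,5] − [1,5] + [1,4],
  ∂[3,5,8] = [5,8] − [3,8] + [3,5].
The resulting 27×18 matrix has rank 18, and its Smith normal form has invariant factors (1,1,1,1,1,1,1,1,1,1,1,1,1,1,1,1,1,2).

Reading off H_k = ker ∂_k / im ∂_{k+1}:

  H_1: rank ker ∂_1 − rank ∂_2 = (27 − 8) − 18 = 1, and ∂_2 has invariant factor 2 > 1, so H_1 ≅ Z ⊕ Z_2.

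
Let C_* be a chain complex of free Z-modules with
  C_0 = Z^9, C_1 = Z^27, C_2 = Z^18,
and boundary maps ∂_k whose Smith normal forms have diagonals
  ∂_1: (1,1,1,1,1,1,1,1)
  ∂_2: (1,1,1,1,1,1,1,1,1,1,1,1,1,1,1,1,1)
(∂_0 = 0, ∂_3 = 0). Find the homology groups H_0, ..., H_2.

H_0 ≅ Z,  H_1 ≅ Z^2,  H_2 ≅ Z.

H_0: b_0 = 9 − 0 − 8 = 1; torsion from ∂_1 factors > 1: none. So H_0 ≅ Z.
H_1: b_1 = 27 − 8 − 17 = 2; torsion from ∂_2 factors > 1: none. So H_1 ≅ Z^2.
H_2: b_2 = 18 − 17 − 0 = 1; torsion from ∂_3 factors > 1: none. So H_2 ≅ Z.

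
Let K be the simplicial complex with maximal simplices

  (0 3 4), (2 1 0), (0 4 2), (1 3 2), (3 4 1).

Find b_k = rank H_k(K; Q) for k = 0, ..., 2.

Order the vertices as 0 < 1 < 2 < 3 < 4. Listing each simplex with vertices in this order, K has dimension 2 with simplices:

  0-simplices (5): [0], [1], [2], [3], [4]
  1-simplices (10): [0,1], [0,2], [0,3], [0,4], [1,2], [1,3], [1,4], [2,3], [2,4], [3,4]
  2-simplices (5): [0,1,2], [0,2,4], [0,3,4], [1,2,3], [1,3,4]

Hence C_0 ≅ Z^5, C_1 ≅ Z^10, C_2 ≅ Z^5.

The boundary map ∂_1: C_1 → C_0 is given by ∂[p,q] = [q] − [p].
As a 5×10 matrix over Z this has rank 4, with invariant factors (1,1,1,1).

The boundary map ∂_2: C_2 → C_1 maps a triangle to the signed sum of its edges. For instance
  ∂[0,3,4] = [3,4] − [0,4] + [0,3],
  ∂[1,2,3] = [2,3] − [1,3] + [1,2].
The resulting 10×5 matrix has rank 5, and its Smith normal form has invariant factors (1,1,1,1,1).

Reading off H_k = ker ∂_k / im ∂_{k+1}:

  H_0: rank C_0 − rank ∂_1 = 5 − 4 = 1, and the invariant factors of ∂_1 are all 1, so H_0 ≅ Z.
  H_1: rank ker ∂_1 − rank ∂_2 = (10 − 4) − 5 = 1, and the invariant factors of ∂_2 are all 1, so H_1 ≅ Z.
  H_2: rank ker ∂_2 − rank ∂_3 = (5 − 5) − 0 = 0, and there is no ∂_3, so H_2 ≅ 0.

As a check, the Euler characteristic is 5 − 10 + 5 = 0, which agrees with 1 − 1 + 0 = 0.

Hence the Betti numbers are b_0 = 1, b_1 = 1, b_2 = 0.

b_0 = 1, b_1 = 1, b_2 = 0.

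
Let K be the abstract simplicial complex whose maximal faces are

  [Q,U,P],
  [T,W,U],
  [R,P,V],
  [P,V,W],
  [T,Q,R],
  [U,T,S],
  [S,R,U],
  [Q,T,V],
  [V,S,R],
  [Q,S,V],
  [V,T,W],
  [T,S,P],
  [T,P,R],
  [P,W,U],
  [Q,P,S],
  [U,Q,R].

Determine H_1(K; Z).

Take the total order P < Q < R < S < T < U < V < W on the vertex set. Then K (dimension 2) consists of the simplices:

  0-simplices (8): P, Q, R, S, T, U, V, W
  1-simplices (24): PQ, PR, PS, PT, PU, PV, PW, QR, QS, QT, QU, QV, RS, RT, RU, RV, ST, SU, SV, TU, TV, TW, UW, VW
  2-simplices (16): PQS, PQU, PRT, PRV, PST, PUW, PVW, QRT, QRU, QSV, QTV, RSU, RSV, STU, TUW, TVW

so the chain groups are C_0 ≅ Z^8, C_1 ≅ Z^24, C_2 ≅ Z^16.

∂_1: C_1 → C_0 sends each edge [p,q] (with p < q) to q − p. For instance
  ∂PU = U − P.
The resulting 8×24 matrix has rank 7, and its Smith normal form has invariant factors (1,1,1,1,1,1,1).

The boundary map ∂_2: C_2 → C_1 sends each 2-simplex [p,q,r] to [q,r] − [p,r] + [p,q]. For instance
  ∂PRV = RV − PV + PR,
  ∂RSV = SV − RV + RS.
As a 24×16 matrix over Z this has rank 15, with invariant factors (1,1,1,1,1,1,1,1,1,1,1,1,1,1,1).

Computing H_k = (kernel of ∂_k) / (image of ∂_{k+1}):

  H_1: rank ker ∂_1 − rank ∂_2 = (24 − 7) − 15 = 2, and the invariant factors of ∂_2 are all 1, so H_1 ≅ Z^2.

(K is a triangulation of the torus T^2.)

H_1 ≅ Z^2.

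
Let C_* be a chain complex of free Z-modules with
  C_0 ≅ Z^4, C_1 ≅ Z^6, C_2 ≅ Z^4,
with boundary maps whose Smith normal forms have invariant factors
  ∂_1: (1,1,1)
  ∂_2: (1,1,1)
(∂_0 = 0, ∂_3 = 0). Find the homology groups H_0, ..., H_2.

H_0 ≅ Z,  H_1 = 0,  H_2 ≅ Z.

H_0: b_0 = 4 − 0 − 3 = 1; torsion from ∂_1 factors > 1: none. So H_0 ≅ Z.
H_1: b_1 = 6 − 3 − 3 = 0; torsion from ∂_2 factors > 1: none. So H_1 ≅ 0.
H_2: b_2 = 4 − 3 − 0 = 1; torsion from ∂_3 factors > 1: none. So H_2 ≅ Z.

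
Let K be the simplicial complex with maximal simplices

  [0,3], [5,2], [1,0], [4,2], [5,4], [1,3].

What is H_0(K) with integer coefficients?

H_0 ≅ Z^2.

Fix the vertex order 0 < 1 < 2 < 3 < 4 < 5 and write every simplex with vertices in increasing order. Then dim K = 1 and the simplices of K are:

  0-simplices (6): [0], [1], [2], [3], [4], [5]
  1-simplices (6): [0,1], [0,3], [1,3], [2,4], [2,5], [4,5]

so the chain groups are C_0 ≅ Z^6, C_1 ≅ Z^6.

∂_1: C_1 → C_0 sends each edge [p,q] (with p < q) to q − p. For instance
  ∂[0,3] = [3] − [0].
As a 6×6 matrix over Z this has rank 4, with invariant factors (1,1,1,1).

Now H_k = ker ∂_k / im ∂_{k+1}, so:

  H_0: rank C_0 − rank ∂_1 = 6 − 4 = 2, and the invariant factors of ∂_1 are all 1, so H_0 ≅ Z^2.

(K is a triangulation of the disjoint union of the circle S^1 and the circle S^1.)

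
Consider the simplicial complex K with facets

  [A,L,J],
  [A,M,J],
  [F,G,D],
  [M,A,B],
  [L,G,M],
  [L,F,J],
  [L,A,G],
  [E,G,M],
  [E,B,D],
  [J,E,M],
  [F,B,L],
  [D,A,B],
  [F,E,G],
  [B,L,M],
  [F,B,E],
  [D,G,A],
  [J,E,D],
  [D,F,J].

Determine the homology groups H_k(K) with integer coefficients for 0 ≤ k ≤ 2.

H_0 ≅ Z,  H_1 ≅ Z × Z/2,  H_2 = 0.

Fix the vertex order A < B < D < E < F < G < J < L < M and write every simplex with vertices in increasing order. Then dim K = 2 and the simplices of K are:

  0-simplices (9): A, B, D, E, F, G, J, L, M
  1-simplices (27): AB, AD, AG, AJ, AL, AM, BD, BE, BF, BL, BM, DE, DF, DG, DJ, EF, EG, EJ, EM, FG, FJ, FL, GL, GM, JL, JM, LM
  2-simplices (18): ABD, ABM, ADG, AGL, AJL, AJM, BDE, BEF, BFL, BLM, DEJ, DFG, DFJ, EFG, EGM, EJM, FJL, GLM

giving chain groups C_0 ≅ Z^9, C_1 ≅ Z^27, C_2 ≅ Z^18.

Boundary ∂_1: C_1 → C_0 maps an edge to its endpoints' difference, ∂[p,q] = q − p. For instance
  ∂LM = M − L.
As a 9×27 matrix over Z this has rank 8, with invariant factors (1,1,1,1,1,1,1,1).

Boundary ∂_2: C_2 → C_1 acts by ∂[p,q,r] = [q,r] − [p,r] + [p,q]. For instance
  ∂BDE = DE − BE + BD,
  ∂BLM = LM − BM + BL.
The 27×18 boundary matrix has rank 18 and Smith normal form diag(1,1,1,1,1,1,1,1,1,1,1,1,1,1,1,1,1,2).

Reading off H_k = ker ∂_k / im ∂_{k+1}:

  H_0: rank C_0 − rank ∂_1 = 9 − 8 = 1, and the invariant factors of ∂_1 are all 1, so H_0 = Z.
  H_1: rank ker ∂_1 − rank ∂_2 = (27 − 8) − 18 = 1, and ∂_2 has invariant factor 2 > 1, so H_1 = Z × Z/2.
  H_2: rank ker ∂_2 − rank ∂_3 = (18 − 18) − 0 = 0, and there is no ∂_3, so H_2 = 0.

As a check, the Euler characteristic is 9 − 27 + 18 = 0, which agrees with 1 − 1 + 0 = 0.
(K is a triangulation of the Klein bottle.)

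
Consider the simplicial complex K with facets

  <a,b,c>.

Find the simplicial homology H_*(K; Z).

H_0 ≅ Z,  H_1 = 0,  H_2 = 0.

Take the total order a < b < c on the vertex set. Then K (dimension 2) consists of the simplices:

  0-simplices (3): a, b, c
  1-simplices (3): ab, ac, bc
  2-simplices (1): abc

giving chain groups C_0 ≅ Z^3, C_1 ≅ Z^3, C_2 ≅ Z^1.

The boundary map ∂_1: C_1 → C_0 maps an edge to its endpoints' difference, ∂[p,q] = q − p.
The 3×3 boundary matrix has rank 2 and Smith normal form diag(1,1).

The boundary map ∂_2: C_2 → C_1 maps a triangle to the signed sum of its edges. For instance
  ∂abc = bc − ac + ab.
The 3×1 boundary matrix has rank 1 and Smith normal form diag(1).

From H_k ≅ ker(∂_k) / im(∂_{k+1}) we obtain:

  H_0: rank C_0 − rank ∂_1 = 3 − 2 = 1, and the invariant factors of ∂_1 are all 1, so H_0 ≅ Z.
  H_1: rank ker ∂_1 − rank ∂_2 = (3 − 2) − 1 = 0, and the invariant factors of ∂_2 are all 1, so H_1 ≅ 0.
  H_2: rank ker ∂_2 − rank ∂_3 = (1 − 1) − 0 = 0, and there is no ∂_3, so H_2 ≅ 0.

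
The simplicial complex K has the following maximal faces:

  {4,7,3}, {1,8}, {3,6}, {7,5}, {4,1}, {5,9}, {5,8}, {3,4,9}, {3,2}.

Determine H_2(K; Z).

Order the vertices as 1 < 2 < 3 < 4 < 5 < 6 < 7 < 8 < 9. Listing each simplex with vertices in this order, K has dimension 2 with simplices:

  0-simplices (9): [1], [2], [3], [4], [5], [6], [7], [8], [9]
  1-simplices (12): [1,4], [1,8], [2,3], [3,4], [3,6], [3,7], [3,9], [4,7], [4,9], [5,7], [5,8], [5,9]
  2-simplices (2): [3,4,7], [3,4,9]

Hence C_0 ≅ Z^9, C_1 ≅ Z^12, C_2 ≅ Z^2.

Boundary ∂_1: C_1 → C_0 sends each edge [p,q] (with p < q) to q − p. For instance
  ∂[3,9] = [9] − [3].
As a 9×12 matrix over Z this has rank 8, with invariant factors (1,1,1,1,1,1,1,1).

∂_2: C_2 → C_1 sends each 2-simplex [p,q,r] to [q,r] − [p,r] + [p,q]. For instance
  ∂[3,4,7] = [4,7] − [3,7] + [3,4],
  ∂[3,4,9] = [4,9] − [3,9] + [3,4].
The 12×2 boundary matrix has rank 2 and Smith normal form diag(1,1).

From H_k ≅ ker(∂_k) / im(∂_{k+1}) we obtain:

  H_2: rank ker ∂_2 − rank ∂_3 = (2 − 2) − 0 = 0, and there is no ∂_3, so H_2 ≅ 0.

H_2 = 0.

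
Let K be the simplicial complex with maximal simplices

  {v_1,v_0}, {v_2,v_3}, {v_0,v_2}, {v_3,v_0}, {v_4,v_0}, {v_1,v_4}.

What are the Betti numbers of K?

b_0 = 1, b_1 = 2.

Take the total order v_0 < v_1 < v_2 < v_3 < v_4 on the vertex set. Then K (dimension 1) consists of the simplices:

  0-simplices (5): [v_0], [v_1], [v_2], [v_3], [v_4]
  1-simplices (6): [v_0,v_1], [v_0,v_2], [v_0,v_3], [v_0,v_4], [v_1,v_4], [v_2,v_3]

Hence C_0 ≅ Z^5, C_1 ≅ Z^6.

∂_1: C_1 → C_0 sends each edge [p,q] (with p < q) to q − p. For instance
  ∂[v_0,v_1] = [v_1] − [v_0].
The resulting 5×6 matrix has rank 4, and its Smith normal form has invariant factors (1,1,1,1).

Now H_k = ker ∂_k / im ∂_{k+1}, so:

  H_0: rank C_0 − rank ∂_1 = 5 − 4 = 1, and the invariant factors of ∂_1 are all 1, so H_0 = Z.
  H_1: rank ker ∂_1 − rank ∂_2 = (6 − 4) − 0 = 2, and there is no ∂_2, so H_1 = Z^2.

(K is a triangulation of a wedge of 2 circles.)

Hence the Betti numbers are b_0 = 1, b_1 = 2.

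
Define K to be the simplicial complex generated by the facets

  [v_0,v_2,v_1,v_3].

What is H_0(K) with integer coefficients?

H_0 ≅ Z.

Take the total order v_0 < v_1 < v_2 < v_3 on the vertex set. Then K (dimension 3) consists of the simplices:

  0-simplices (4): [v_0], [v_1], [v_2], [v_3]
  1-simplices (6): [v_0,v_1], [v_0,v_2], [v_0,v_3], [v_1,v_2], [v_1,v_3], [v_2,v_3]
  2-simplices (4): [v_0,v_1,v_2], [v_0,v_1,v_3], [v_0,v_2,v_3], [v_1,v_2,v_3]
  3-simplices (1): [v_0,v_1,v_2,v_3]

giving chain groups C_0 ≅ Z^4, C_1 ≅ Z^6, C_2 ≅ Z^4, C_3 ≅ Z^1.

Boundary ∂_1: C_1 → C_0 is given by ∂[p,q] = [q] − [p]. For instance
  ∂[v_1,v_3] = [v_3] − [v_1].
As a 4×6 matrix over Z this has rank 3, with invariant factors (1,1,1).

The boundary map ∂_2: C_2 → C_1 maps a triangle to the signed sum of its edges. For instance
  ∂[v_0,v_2,v_3] = [v_2,v_3] − [v_0,v_3] + [v_0,v_2],
  ∂[v_1,v_2,v_3] = [v_2,v_3] − [v_1,v_3] + [v_1,v_2].
The resulting 6×4 matrix has rank 3, and its Smith normal form has invariant factors (1,1,1).

The boundary map ∂_3: C_3 → C_2 sends each 3-simplex σ to the alternating sum Σ_i (−1)^i (σ with its i-th vertex removed). For instance
  ∂[v_0,v_1,v_2,v_3] = [v_1,v_2,v_3] − [v_0,v_2,v_3] + [v_0,v_1,v_3] − [v_0,v_1,v_2].
As a 4×1 matrix over Z this has rank 1, with invariant factors (1).

Now H_k = ker ∂_k / im ∂_{k+1}, so:

  H_0: rank C_0 − rank ∂_1 = 4 − 3 = 1, and the invariant factors of ∂_1 are all 1, so H_0 = Z.

(K is a triangulation of the 3-simplex.)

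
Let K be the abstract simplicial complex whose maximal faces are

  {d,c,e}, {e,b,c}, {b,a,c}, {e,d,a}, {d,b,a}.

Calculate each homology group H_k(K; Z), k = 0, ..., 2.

We work with the vertex ordering a < b < c < d < e. The simplices of K, each written with vertices in increasing order, are:

  0-simplices (5): a, b, c, d, e
  1-simplices (10): ab, ac, ad, ae, bc, bd, be, cd, ce, de
  2-simplices (5): abc, abd, ade, bce, cde

giving chain groups C_0 ≅ Z^5, C_1 ≅ Z^10, C_2 ≅ Z^5.

∂_1: C_1 → C_0 maps an edge to its endpoints' difference, ∂[p,q] = q − p. For instance
  ∂ae = e − a.
The 5×10 boundary matrix has rank 4 and Smith normal form diag(1,1,1,1).

Boundary ∂_2: C_2 → C_1 acts by ∂[p,q,r] = [q,r] − [p,r] + [p,q]. For instance
  ∂cde = de − ce + cd,
  ∂ade = de − ae + ad.
This gives a 10×5 integer matrix of rank 5; reducing to Smith normal form yields diagonal entries (1,1,1,1,1).

Computing H_k = (kernel of ∂_k) / (image of ∂_{k+1}):

  H_0: rank C_0 − rank ∂_1 = 5 − 4 = 1, and the invariant factors of ∂_1 are all 1, so H_0 = Z.
  H_1: rank ker ∂_1 − rank ∂_2 = (10 − 4) − 5 = 1, and the invariant factors of ∂_2 are all 1, so H_1 = Z.
  H_2: rank ker ∂_2 − rank ∂_3 = (5 − 5) − 0 = 0, and there is no ∂_3, so H_2 = 0.

As a check, the Euler characteristic is 5 − 10 + 5 = 0, which agrees with 1 − 1 + 0 = 0.

H_0 ≅ Z,  H_1 ≅ Z,  H_2 = 0.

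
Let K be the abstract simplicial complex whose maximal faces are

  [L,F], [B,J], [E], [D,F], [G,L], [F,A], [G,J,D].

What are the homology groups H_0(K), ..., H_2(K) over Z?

H_0 ≅ Z^2,  H_1 ≅ Z,  H_2 = 0.

We work with the vertex ordering A < B < D < E < F < G < J < L. The simplices of K, each written with vertices in increasing order, are:

  0-simplices (8): A, B, D, E, F, G, J, L
  1-simplices (8): AF, BJ, DF, DG, DJ, FL, GJ, GL
  2-simplices (1): DGJ

Hence C_0 ≅ Z^8, C_1 ≅ Z^8, C_2 ≅ Z^1.

∂_1: C_1 → C_0 sends each edge [p,q] (with p < q) to q − p. For instance
  ∂DJ = J − D.
As a 8×8 matrix over Z this has rank 6, with invariant factors (1,1,1,1,1,1).

∂_2: C_2 → C_1 sends each 2-simplex [p,q,r] to [q,r] − [p,r] + [p,q]. For instance
  ∂DGJ = GJ − DJ + DG.
This gives a 8×1 integer matrix of rank 1; reducing to Smith normal form yields diagonal entries (1).

Now H_k = ker ∂_k / im ∂_{k+1}, so:

  H_0: rank C_0 − rank ∂_1 = 8 − 6 = 2, and the invariant factors of ∂_1 are all 1, so H_0 = Z^2.
  H_1: rank ker ∂_1 − rank ∂_2 = (8 − 6) − 1 = 1, and the invariant factors of ∂_2 are all 1, so H_1 = Z.
  H_2: rank ker ∂_2 − rank ∂_3 = (1 − 1) − 0 = 0, and there is no ∂_3, so H_2 = 0.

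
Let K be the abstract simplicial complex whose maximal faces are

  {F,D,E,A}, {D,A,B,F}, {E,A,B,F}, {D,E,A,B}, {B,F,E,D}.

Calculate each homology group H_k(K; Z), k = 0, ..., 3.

H_0 = Z,  H_1 = 0,  H_2 = 0,  H_3 = Z.

K has 5 vertices, 10 edges, 10 triangles, 5 3-simplices.
rank ∂_0 = 0, rank ∂_1 = 4 ⇒ b_0 = 5 − 0 − 4 = 1; all invariant factors of ∂_1 are 1 so no torsion. So H_0 = Z.
rank ∂_1 = 4, rank ∂_2 = 6 ⇒ b_1 = 10 − 4 − 6 = 0; all invariant factors of ∂_2 are 1 so no torsion. So H_1 = 0.
rank ∂_2 = 6, rank ∂_3 = 4 ⇒ b_2 = 10 − 6 − 4 = 0; all invariant factors of ∂_3 are 1 so no torsion. So H_2 = 0.
rank ∂_3 = 4, rank ∂_4 = 0 ⇒ b_3 = 5 − 4 − 0 = 1. So H_3 = Z.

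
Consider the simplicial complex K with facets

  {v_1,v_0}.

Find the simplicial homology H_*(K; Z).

H_0 = Z,  H_1 = 0.

Fix the vertex order v_0 < v_1 and write every simplex with vertices in increasing order. Then dim K = 1 and the simplices of K are:

  0-simplices (2): [v_0], [v_1]
  1-simplices (1): [v_0,v_1]

giving chain groups C_0 ≅ Z^2, C_1 ≅ Z^1.

Boundary ∂_1: C_1 → C_0 sends each edge [p,q] (with p < q) to q − p.
The resulting 2×1 matrix has rank 1, and its Smith normal form has invariant factors (1).

Now H_k = ker ∂_k / im ∂_{k+1}, so:

  H_0: rank C_0 − rank ∂_1 = 2 − 1 = 1, and the invariant factors of ∂_1 are all 1, so H_0 = Z.
  H_1: rank ker ∂_1 − rank ∂_2 = (1 − 1) − 0 = 0, and there is no ∂_2, so H_1 = 0.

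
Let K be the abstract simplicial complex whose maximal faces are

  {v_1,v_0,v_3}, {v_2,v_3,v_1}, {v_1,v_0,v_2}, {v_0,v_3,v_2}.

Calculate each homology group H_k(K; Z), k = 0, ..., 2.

K has 4 vertices, 6 edges, 4 triangles.
rank ∂_0 = 0, rank ∂_1 = 3 ⇒ b_0 = 4 − 0 − 3 = 1; all invariant factors of ∂_1 are 1 so no torsion. So H_0 = Z.
rank ∂_1 = 3, rank ∂_2 = 3 ⇒ b_1 = 6 − 3 − 3 = 0; all invariant factors of ∂_2 are 1 so no torsion. So H_1 = 0.
rank ∂_2 = 3, rank ∂_3 = 0 ⇒ b_2 = 4 − 3 − 0 = 1. So H_2 = Z.

H_0 ≅ Z,  H_1 = 0,  H_2 ≅ Z.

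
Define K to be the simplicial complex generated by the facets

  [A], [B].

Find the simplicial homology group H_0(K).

We work with the vertex ordering A < B. The simplices of K, each written with vertices in increasing order, are:

  0-simplices (2): A, B

giving chain groups C_0 ≅ Z^2.

From H_k ≅ ker(∂_k) / im(∂_{k+1}) we obtain:

  H_0: rank C_0 − rank ∂_1 = 2 − 0 = 2, and there is no ∂_1, so H_0 ≅ Z^2.

(K is a triangulation of a set of 2 points.)

H_0 ≅ Z^2.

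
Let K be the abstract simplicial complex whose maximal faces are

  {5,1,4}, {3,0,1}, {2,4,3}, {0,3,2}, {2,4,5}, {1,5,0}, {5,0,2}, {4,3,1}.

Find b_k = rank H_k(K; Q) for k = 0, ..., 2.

b_0 = 1, b_1 = 0, b_2 = 1.

K has 6 vertices, 12 edges, 8 triangles.
rank ∂_0 = 0, rank ∂_1 = 5 ⇒ b_0 = 6 − 0 − 5 = 1; all invariant factors of ∂_1 are 1 so no torsion. So H_0 ≅ Z.
rank ∂_1 = 5, rank ∂_2 = 7 ⇒ b_1 = 12 − 5 − 7 = 0; all invariant factors of ∂_2 are 1 so no torsion. So H_1 ≅ 0.
rank ∂_2 = 7, rank ∂_3 = 0 ⇒ b_2 = 8 − 7 − 0 = 1. So H_2 ≅ Z.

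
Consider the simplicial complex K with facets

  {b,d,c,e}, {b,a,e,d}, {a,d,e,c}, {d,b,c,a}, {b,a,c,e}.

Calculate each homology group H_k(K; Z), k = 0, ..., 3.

H_0 ≅ Z,  H_1 = 0,  H_2 = 0,  H_3 ≅ Z.

Take the total order a < b < c < d < e on the vertex set. Then K (dimension 3) consists of the simplices:

  0-simplices (5): a, b, c, d, e
  1-simplices (10): ab, ac, ad, ae, bc, bd, be, cd, ce, de
  2-simplices (10): abc, abd, abe, acd, ace, ade, bcd, bce, bde, cde
  3-simplices (5): abcd, abce, abde, acde, bcde

Hence C_0 ≅ Z^5, C_1 ≅ Z^10, C_2 ≅ Z^10, C_3 ≅ Z^5.

∂_1: C_1 → C_0 sends each edge [p,q] (with p < q) to q − p.
This gives a 5×10 integer matrix of rank 4; reducing to Smith normal form yields diagonal entries (1,1,1,1).

The boundary map ∂_2: C_2 → C_1 maps a triangle to the signed sum of its edges. For instance
  ∂cde = de − ce + cd,
  ∂acd = cd − ad + ac.
The resulting 10×10 matrix has rank 6, and its Smith normal form has invariant factors (1,1,1,1,1,1).

Boundary ∂_3: C_3 → C_2 sends each 3-simplex σ to the alternating sum Σ_i (−1)^i (σ with its i-th vertex removed). For instance
  ∂abce = bce − ace + abe − abc,
  ∂abcd = bcd − acd + abd − abc.
This gives a 10×5 integer matrix of rank 4; reducing to Smith normal form yields diagonal entries (1,1,1,1).

From H_k ≅ ker(∂_k) / im(∂_{k+1}) we obtain:

  H_0: rank C_0 − rank ∂_1 = 5 − 4 = 1, and the invariant factors of ∂_1 are all 1, so H_0 ≅ Z.
  H_1: rank ker ∂_1 − rank ∂_2 = (10 − 4) − 6 = 0, and the invariant factors of ∂_2 are all 1, so H_1 ≅ 0.
  H_2: rank ker ∂_2 − rank ∂_3 = (10 − 6) − 4 = 0, and the invariant factors of ∂_3 are all 1, so H_2 ≅ 0.
  H_3: rank ker ∂_3 − rank ∂_4 = (5 − 4) − 0 = 1, and there is no ∂_4, so H_3 ≅ Z.

As a check, the Euler characteristic is 5 − 10 + 10 − 5 = 0, which agrees with 1 − 0 + 0 − 1 = 0.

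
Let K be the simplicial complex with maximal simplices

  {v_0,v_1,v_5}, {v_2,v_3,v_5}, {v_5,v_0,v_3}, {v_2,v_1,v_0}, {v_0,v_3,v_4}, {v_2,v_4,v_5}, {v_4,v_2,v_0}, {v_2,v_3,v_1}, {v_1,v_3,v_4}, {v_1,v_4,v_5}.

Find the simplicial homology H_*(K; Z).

H_0 ≅ Z,  H_1 ≅ Z/2Z,  H_2 = 0.

Take the total order v_0 < v_1 < v_2 < v_3 < v_4 < v_5 on the vertex set. Then K (dimension 2) consists of the simplices:

  0-simplices (6): [v_0], [v_1], [v_2], [v_3], [v_4], [v_5]
  1-simplices (15): (15 of them)
  2-simplices (10): [v_0,v_1,v_2], [v_0,v_1,v_5], [v_0,v_2,v_4], [v_0,v_3,v_4], [v_0,v_3,v_5], [v_1,v_2,v_3], [v_1,v_3,v_4], [v_1,v_4,v_5], [v_2,v_3,v_5], [v_2,v_4,v_5]

Hence C_0 ≅ Z^6, C_1 ≅ Z^15, C_2 ≅ Z^10.

Boundary ∂_1: C_1 → C_0 maps an edge to its endpoints' difference, ∂[p,q] = q − p. For instance
  ∂[v_4,v_5] = [v_5] − [v_4].
This gives a 6×15 integer matrix of rank 5; reducing to Smith normal form yields diagonal entries (1,1,1,1,1).

The boundary map ∂_2: C_2 → C_1 sends each 2-simplex [p,q,r] to [q,r] − [p,r] + [p,q]. For instance
  ∂[v_1,v_4,v_5] = [v_4,v_5] − [v_1,v_5] + [v_1,v_4],
  ∂[v_1,v_3,v_4] = [v_3,v_4] − [v_1,v_4] + [v_1,v_3].
This gives a 15×10 integer matrix of rank 10; reducing to Smith normal form yields diagonal entries (1,1,1,1,1,1,1,1,1,2).

Reading off H_k = ker ∂_k / im ∂_{k+1}:

  H_0: rank C_0 − rank ∂_1 = 6 − 5 = 1, and the invariant factors of ∂_1 are all 1, so H_0 ≅ Z.
  H_1: rank ker ∂_1 − rank ∂_2 = (15 − 5) − 10 = 0, and ∂_2 has invariant factor 2 > 1, so H_1 ≅ Z/2Z.
  H_2: rank ker ∂_2 − rank ∂_3 = (10 − 10) − 0 = 0, and there is no ∂_3, so H_2 ≅ 0.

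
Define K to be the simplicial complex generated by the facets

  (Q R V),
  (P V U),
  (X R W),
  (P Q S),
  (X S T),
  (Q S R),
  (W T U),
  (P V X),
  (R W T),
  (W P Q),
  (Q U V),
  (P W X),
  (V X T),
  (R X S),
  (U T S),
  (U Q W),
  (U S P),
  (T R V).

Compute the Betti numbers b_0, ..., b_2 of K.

b_0 = 1, b_1 = 1, b_2 = 0.

We work with the vertex ordering P < Q < R < S < T < U < V < W < X. The simplices of K, each written with vertices in increasing order, are:

  0-simplices (9): P, Q, R, S, T, U, V, W, X
  1-simplices (27): PQ, PS, PU, PV, PW, PX, QR, QS, QU, QV, QW, RS, RT, RV, RW, RX, ST, SU, SX, TU, TV, TW, TX, UV, UW, VX, WX
  2-simplices (18): PQS, PQW, PSU, PUV, PVX, PWX, QRS, QRV, QUV, QUW, RSX, RTV, RTW, RWX, STU, STX, TUW, TVX

Hence C_0 ≅ Z^9, C_1 ≅ Z^27, C_2 ≅ Z^18.

Boundary ∂_1: C_1 → C_0 is given by ∂[p,q] = [q] − [p].
This gives a 9×27 integer matrix of rank 8; reducing to Smith normal form yields diagonal entries (1,1,1,1,1,1,1,1).

The boundary map ∂_2: C_2 → C_1 sends each 2-simplex [p,q,r] to [q,r] − [p,r] + [p,q]. For instance
  ∂STX = TX − SX + ST,
  ∂PQW = QW − PW + PQ.
This gives a 27×18 integer matrix of rank 18; reducing to Smith normal form yields diagonal entries (1,1,1,1,1,1,1,1,1,1,1,1,1,1,1,1,1,2).

Reading off H_k = ker ∂_k / im ∂_{k+1}:

  H_0: rank C_0 − rank ∂_1 = 9 − 8 = 1, and the invariant factors of ∂_1 are all 1, so H_0 ≅ Z.
  H_1: rank ker ∂_1 − rank ∂_2 = (27 − 8) − 18 = 1, and ∂_2 has invariant factor 2 > 1, so H_1 ≅ Z ⊕ Z/2.
  H_2: rank ker ∂_2 − rank ∂_3 = (18 − 18) − 0 = 0, and there is no ∂_3, so H_2 ≅ 0.

Hence the Betti numbers are b_0 = 1, b_1 = 1, b_2 = 0.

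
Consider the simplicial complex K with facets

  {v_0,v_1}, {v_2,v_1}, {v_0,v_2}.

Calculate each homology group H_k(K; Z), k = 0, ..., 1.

H_0 = Z,  H_1 = Z.

K has 3 vertices, 3 edges.
rank ∂_0 = 0, rank ∂_1 = 2 ⇒ b_0 = 3 − 0 − 2 = 1; all invariant factors of ∂_1 are 1 so no torsion. So H_0 ≅ Z.
rank ∂_1 = 2, rank ∂_2 = 0 ⇒ b_1 = 3 − 2 − 0 = 1. So H_1 ≅ Z.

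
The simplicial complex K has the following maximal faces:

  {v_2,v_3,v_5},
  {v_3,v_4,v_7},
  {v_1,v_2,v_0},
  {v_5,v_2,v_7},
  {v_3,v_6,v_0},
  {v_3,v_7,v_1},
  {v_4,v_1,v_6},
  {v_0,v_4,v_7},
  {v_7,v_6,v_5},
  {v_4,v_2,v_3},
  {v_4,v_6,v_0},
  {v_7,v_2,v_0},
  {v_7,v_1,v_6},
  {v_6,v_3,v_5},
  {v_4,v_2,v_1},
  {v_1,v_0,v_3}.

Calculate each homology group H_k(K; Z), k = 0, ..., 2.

We work with the vertex ordering v_0 < v_1 < v_2 < v_3 < v_4 < v_5 < v_6 < v_7. The simplices of K, each written with vertices in increasing order, are:

  0-simplices (8): [v_0], [v_1], [v_2], [v_3], [v_4], [v_5], [v_6], [v_7]
  1-simplices (24): (24 of them)
  2-simplices (16): (16 of them)

so the chain groups are C_0 ≅ Z^8, C_1 ≅ Z^24, C_2 ≅ Z^16.

Boundary ∂_1: C_1 → C_0 sends each edge [p,q] (with p < q) to q − p.
The resulting 8×24 matrix has rank 7, and its Smith normal form has invariant factors (1,1,1,1,1,1,1).

∂_2: C_2 → C_1 sends each 2-simplex [p,q,r] to [q,r] − [p,r] + [p,q]. For instance
  ∂[v_1,v_4,v_6] = [v_4,v_6] − [v_1,v_6] + [v_1,v_4],
  ∂[v_0,v_4,v_6] = [v_4,v_6] − [v_0,v_6] + [v_0,v_4].
The 24×16 boundary matrix has rank 15 and Smith normal form diag(1,1,1,1,1,1,1,1,1,1,1,1,1,1,1).

Computing H_k = (kernel of ∂_k) / (image of ∂_{k+1}):

  H_0: rank C_0 − rank ∂_1 = 8 − 7 = 1, and the invariant factors of ∂_1 are all 1, so H_0 = Z.
  H_1: rank ker ∂_1 − rank ∂_2 = (24 − 7) − 15 = 2, and the invariant factors of ∂_2 are all 1, so H_1 = Z^2.
  H_2: rank ker ∂_2 − rank ∂_3 = (16 − 15) − 0 = 1, and there is no ∂_3, so H_2 = Z.

As a check, the Euler characteristic is 8 − 24 + 16 = 0, which agrees with 1 − 2 + 1 = 0.
(K is a triangulation of the torus T^2.)

H_0 = Z,  H_1 = Z^2,  H_2 = Z.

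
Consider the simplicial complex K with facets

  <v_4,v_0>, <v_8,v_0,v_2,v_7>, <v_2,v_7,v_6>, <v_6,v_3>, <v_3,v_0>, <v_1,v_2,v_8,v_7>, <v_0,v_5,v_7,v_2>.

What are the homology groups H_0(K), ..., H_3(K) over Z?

H_0 = Z,  H_1 = Z,  H_2 = 0,  H_3 = 0.

Order the vertices as v_0 < v_1 < v_2 < v_3 < v_4 < v_5 < v_6 < v_7 < v_8. Listing each simplex with vertices in this order, K has dimension 3 with simplices:

  0-simplices (9): [v_0], [v_1], [v_2], [v_3], [v_4], [v_5], [v_6], [v_7], [v_8]
  1-simplices (17): (17 of them)
  2-simplices (11): (11 of them)
  3-simplices (3): [v_0,v_2,v_5,v_7], [v_0,v_2,v_7,v_8], [v_1,v_2,v_7,v_8]

giving chain groups C_0 ≅ Z^9, C_1 ≅ Z^17, C_2 ≅ Z^11, C_3 ≅ Z^3.

The boundary map ∂_1: C_1 → C_0 sends each edge [p,q] (with p < q) to q − p. For instance
  ∂[v_0,v_5] = [v_5] − [v_0].
The resulting 9×17 matrix has rank 8, and its Smith normal form has invariant factors (1,1,1,1,1,1,1,1).

∂_2: C_2 → C_1 acts by ∂[p,q,r] = [q,r] − [p,r] + [p,q]. For instance
  ∂[v_0,v_7,v_8] = [v_7,v_8] − [v_0,v_8] + [v_0,v_7],
  ∂[v_1,v_7,v_8] = [v_7,v_8] − [v_1,v_8] + [v_1,v_7].
This gives a 17×11 integer matrix of rank 8; reducing to Smith normal form yields diagonal entries (1,1,1,1,1,1,1,1).

Boundary ∂_3: C_3 → C_2 sends each 3-simplex σ to the alternating sum Σ_i (−1)^i (σ with its i-th vertex removed). For instance
  ∂[v_1,v_2,v_7,v_8] = [v_2,v_7,v_8] − [v_1,v_7,v_8] + [v_1,v_2,v_8] − [v_1,v_2,v_7],
  ∂[v_0,v_2,v_7,v_8] = [v_2,v_7,v_8] − [v_0,v_7,v_8] + [v_0,v_2,v_8] − [v_0,v_2,v_7].
The 11×3 boundary matrix has rank 3 and Smith normal form diag(1,1,1).

From H_k ≅ ker(∂_k) / im(∂_{k+1}) we obtain:

  H_0: rank C_0 − rank ∂_1 = 9 − 8 = 1, and the invariant factors of ∂_1 are all 1, so H_0 ≅ Z.
  H_1: rank ker ∂_1 − rank ∂_2 = (17 − 8) − 8 = 1, and the invariant factors of ∂_2 are all 1, so H_1 ≅ Z.
  H_2: rank ker ∂_2 − rank ∂_3 = (11 − 8) − 3 = 0, and the invariant factors of ∂_3 are all 1, so H_2 ≅ 0.
  H_3: rank ker ∂_3 − rank ∂_4 = (3 − 3) − 0 = 0, and there is no ∂_4, so H_3 ≅ 0.

As a check, the Euler characteristic is 9 − 17 + 11 − 3 = 0, which agrees with 1 − 1 + 0 − 0 = 0.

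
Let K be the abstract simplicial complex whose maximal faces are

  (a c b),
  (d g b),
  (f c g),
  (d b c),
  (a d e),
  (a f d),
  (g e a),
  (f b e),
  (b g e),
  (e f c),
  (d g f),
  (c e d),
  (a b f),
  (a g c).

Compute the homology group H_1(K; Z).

Order the vertices as a < b < c < d < e < f < g. Listing each simplex with vertices in this order, K has dimension 2 with simplices:

  0-simplices (7): a, b, c, d, e, f, g
  1-simplices (21): ab, ac, ad, ae, af, ag, bc, bd, be, bf, bg, cd, ce, cf, cg, de, df, dg, ef, eg, fg
  2-simplices (14): abc, abf, acg, ade, adf, aeg, bcd, bdg, bef, beg, cde, cef, cfg, dfg

Hence C_0 ≅ Z^7, C_1 ≅ Z^21, C_2 ≅ Z^14.

∂_1: C_1 → C_0 sends each edge [p,q] (with p < q) to q − p.
The resulting 7×21 matrix has rank 6, and its Smith normal form has invariant factors (1,1,1,1,1,1).

Boundary ∂_2: C_2 → C_1 maps a triangle to the signed sum of its edges. For instance
  ∂ade = de − ae + ad,
  ∂cef = ef − cf + ce.
The resulting 21×14 matrix has rank 13, and its Smith normal form has invariant factors (1,1,1,1,1,1,1,1,1,1,1,1,1).

From H_k ≅ ker(∂_k) / im(∂_{k+1}) we obtain:

  H_1: rank ker ∂_1 − rank ∂_2 = (21 − 6) − 13 = 2, and the invariant factors of ∂_2 are all 1, so H_1 = Z^2.

H_1 ≅ Z^2.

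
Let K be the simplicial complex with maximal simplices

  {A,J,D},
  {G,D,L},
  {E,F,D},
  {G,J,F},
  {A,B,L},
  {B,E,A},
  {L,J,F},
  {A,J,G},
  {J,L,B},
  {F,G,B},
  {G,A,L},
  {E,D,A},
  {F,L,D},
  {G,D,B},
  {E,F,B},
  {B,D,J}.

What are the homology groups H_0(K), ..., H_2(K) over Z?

H_0 ≅ Z,  H_1 ≅ Z^2,  H_2 ≅ Z.

Fix the vertex order A < B < D < E < F < G < J < L and write every simplex with vertices in increasing order. Then dim K = 2 and the simplices of K are:

  0-simplices (8): A, B, D, E, F, G, J, L
  1-simplices (24): AB, AD, AE, AG, AJ, AL, BD, BE, BF, BG, BJ, BL, DE, DF, DG, DJ, DL, EF, FG, FJ, FL, GJ, GL, JL
  2-simplices (16): ABE, ABL, ADE, ADJ, AGJ, AGL, BDG, BDJ, BEF, BFG, BJL, DEF, DFL, DGL, FGJ, FJL

giving chain groups C_0 ≅ Z^8, C_1 ≅ Z^24, C_2 ≅ Z^16.

The boundary map ∂_1: C_1 → C_0 sends each edge [p,q] (with p < q) to q − p. For instance
  ∂BF = F − B.
This gives a 8×24 integer matrix of rank 7; reducing to Smith normal form yields diagonal entries (1,1,1,1,1,1,1).

The boundary map ∂_2: C_2 → C_1 acts by ∂[p,q,r] = [q,r] − [p,r] + [p,q]. For instance
  ∂AGL = GL − AL + AG,
  ∂BJL = JL − BL + BJ.
The resulting 24×16 matrix has rank 15, and its Smith normal form has invariant factors (1,1,1,1,1,1,1,1,1,1,1,1,1,1,1).

Now H_k = ker ∂_k / im ∂_{k+1}, so:

  H_0: rank C_0 − rank ∂_1 = 8 − 7 = 1, and the invariant factors of ∂_1 are all 1, so H_0 = Z.
  H_1: rank ker ∂_1 − rank ∂_2 = (24 − 7) − 15 = 2, and the invariant factors of ∂_2 are all 1, so H_1 = Z^2.
  H_2: rank ker ∂_2 − rank ∂_3 = (16 − 15) − 0 = 1, and there is no ∂_3, so H_2 = Z.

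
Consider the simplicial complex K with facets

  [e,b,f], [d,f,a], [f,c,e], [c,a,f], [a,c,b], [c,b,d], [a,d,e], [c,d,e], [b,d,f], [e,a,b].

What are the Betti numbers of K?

b_0 = 1, b_1 = 0, b_2 = 0.

We work with the vertex ordering a < b < c < d < e < f. The simplices of K, each written with vertices in increasing order, are:

  0-simplices (6): a, b, c, d, e, f
  1-simplices (15): ab, ac, ad, ae, af, bc, bd, be, bf, cd, ce, cf, de, df, ef
  2-simplices (10): abc, abe, acf, ade, adf, bcd, bdf, bef, cde, cef

Hence C_0 ≅ Z^6, C_1 ≅ Z^15, C_2 ≅ Z^10.

The boundary map ∂_1: C_1 → C_0 sends each edge [p,q] (with p < q) to q − p. For instance
  ∂be = e − b.
The 6×15 boundary matrix has rank 5 and Smith normal form diag(1,1,1,1,1).

Boundary ∂_2: C_2 → C_1 acts by ∂[p,q,r] = [q,r] − [p,r] + [p,q]. For instance
  ∂cde = de − ce + cd,
  ∂abc = bc − ac + ab.
The 15×10 boundary matrix has rank 10 and Smith normal form diag(1,1,1,1,1,1,1,1,1,2).

Now H_k = ker ∂_k / im ∂_{k+1}, so:

  H_0: rank C_0 − rank ∂_1 = 6 − 5 = 1, and the invariant factors of ∂_1 are all 1, so H_0 ≅ Z.
  H_1: rank ker ∂_1 − rank ∂_2 = (15 − 5) − 10 = 0, and ∂_2 has invariant factor 2 > 1, so H_1 ≅ Z/2.
  H_2: rank ker ∂_2 − rank ∂_3 = (10 − 10) − 0 = 0, and there is no ∂_3, so H_2 ≅ 0.

Hence the Betti numbers are b_0 = 1, b_1 = 0, b_2 = 0.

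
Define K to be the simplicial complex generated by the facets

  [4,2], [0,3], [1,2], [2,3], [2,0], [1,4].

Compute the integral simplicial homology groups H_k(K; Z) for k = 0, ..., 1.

H_0 ≅ Z,  H_1 ≅ Z^2.

We work with the vertex ordering 0 < 1 < 2 < 3 < 4. The simplices of K, each written with vertices in increasing order, are:

  0-simplices (5): [0], [1], [2], [3], [4]
  1-simplices (6): [0,2], [0,3], [1,2], [1,4], [2,3], [2,4]

Hence C_0 ≅ Z^5, C_1 ≅ Z^6.

The boundary map ∂_1: C_1 → C_0 is given by ∂[p,q] = [q] − [p]. For instance
  ∂[0,3] = [3] − [0].
The resulting 5×6 matrix has rank 4, and its Smith normal form has invariant factors (1,1,1,1).

Reading off H_k = ker ∂_k / im ∂_{k+1}:

  H_0: rank C_0 − rank ∂_1 = 5 − 4 = 1, and the invariant factors of ∂_1 are all 1, so H_0 = Z.
  H_1: rank ker ∂_1 − rank ∂_2 = (6 − 4) − 0 = 2, and there is no ∂_2, so H_1 = Z^2.

As a check, the Euler characteristic is 5 − 6 = -1, which agrees with 1 − 2 = -1.
(K is a triangulation of a wedge of 2 circles.)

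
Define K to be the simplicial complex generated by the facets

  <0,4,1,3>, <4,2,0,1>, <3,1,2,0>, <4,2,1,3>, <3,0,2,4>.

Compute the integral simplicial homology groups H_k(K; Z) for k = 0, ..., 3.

H_0 ≅ Z,  H_1 = 0,  H_2 = 0,  H_3 ≅ Z.

K has 5 vertices, 10 edges, 10 triangles, 5 3-simplices.
rank ∂_0 = 0, rank ∂_1 = 4 ⇒ b_0 = 5 − 0 − 4 = 1; all invariant factors of ∂_1 are 1 so no torsion. So H_0 = Z.
rank ∂_1 = 4, rank ∂_2 = 6 ⇒ b_1 = 10 − 4 − 6 = 0; all invariant factors of ∂_2 are 1 so no torsion. So H_1 = 0.
rank ∂_2 = 6, rank ∂_3 = 4 ⇒ b_2 = 10 − 6 − 4 = 0; all invariant factors of ∂_3 are 1 so no torsion. So H_2 = 0.
rank ∂_3 = 4, rank ∂_4 = 0 ⇒ b_3 = 5 − 4 − 0 = 1. So H_3 = Z.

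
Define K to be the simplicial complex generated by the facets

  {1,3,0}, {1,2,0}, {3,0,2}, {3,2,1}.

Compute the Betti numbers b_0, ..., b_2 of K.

We work with the vertex ordering 0 < 1 < 2 < 3. The simplices of K, each written with vertices in increasing order, are:

  0-simplices (4): [0], [1], [2], [3]
  1-simplices (6): [0,1], [0,2], [0,3], [1,2], [1,3], [2,3]
  2-simplices (4): [0,1,2], [0,1,3], [0,2,3], [1,2,3]

so the chain groups are C_0 ≅ Z^4, C_1 ≅ Z^6, C_2 ≅ Z^4.

∂_1: C_1 → C_0 is given by ∂[p,q] = [q] − [p].
This gives a 4×6 integer matrix of rank 3; reducing to Smith normal form yields diagonal entries (1,1,1).

Boundary ∂_2: C_2 → C_1 maps a triangle to the signed sum of its edges. For instance
  ∂[0,1,3] = [1,3] − [0,3] + [0,1],
  ∂[0,2,3] = [2,3] − [0,3] + [0,2].
As a 6×4 matrix over Z this has rank 3, with invariant factors (1,1,1).

Reading off H_k = ker ∂_k / im ∂_{k+1}:

  H_0: rank C_0 − rank ∂_1 = 4 − 3 = 1, and the invariant factors of ∂_1 are all 1, so H_0 = Z.
  H_1: rank ker ∂_1 − rank ∂_2 = (6 − 3) − 3 = 0, and the invariant factors of ∂_2 are all 1, so H_1 = 0.
  H_2: rank ker ∂_2 − rank ∂_3 = (4 − 3) − 0 = 1, and there is no ∂_3, so H_2 = Z.

Hence the Betti numbers are b_0 = 1, b_1 = 0, b_2 = 1.

b_0 = 1, b_1 = 0, b_2 = 1.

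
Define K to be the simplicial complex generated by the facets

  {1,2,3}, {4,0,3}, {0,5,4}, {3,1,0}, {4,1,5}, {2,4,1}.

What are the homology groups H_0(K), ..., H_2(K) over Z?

H_0 ≅ Z,  H_1 ≅ Z,  H_2 = 0.

K has 6 vertices, 12 edges, 6 triangles.
rank ∂_0 = 0, rank ∂_1 = 5 ⇒ b_0 = 6 − 0 − 5 = 1; all invariant factors of ∂_1 are 1 so no torsion. So H_0 ≅ Z.
rank ∂_1 = 5, rank ∂_2 = 6 ⇒ b_1 = 12 − 5 − 6 = 1; all invariant factors of ∂_2 are 1 so no torsion. So H_1 ≅ Z.
rank ∂_2 = 6, rank ∂_3 = 0 ⇒ b_2 = 6 − 6 − 0 = 0. So H_2 ≅ 0.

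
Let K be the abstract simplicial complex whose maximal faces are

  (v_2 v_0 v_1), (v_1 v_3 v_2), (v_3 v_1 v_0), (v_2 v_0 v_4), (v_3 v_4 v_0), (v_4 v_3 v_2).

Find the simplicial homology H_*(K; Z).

H_0 ≅ Z,  H_1 = 0,  H_2 ≅ Z.

We work with the vertex ordering v_0 < v_1 < v_2 < v_3 < v_4. The simplices of K, each written with vertices in increasing order, are:

  0-simplices (5): [v_0], [v_1], [v_2], [v_3], [v_4]
  1-simplices (9): [v_0,v_1], [v_0,v_2], [v_0,v_3], [v_0,v_4], [v_1,v_2], [v_1,v_3], [v_2,v_3], [v_2,v_4], [v_3,v_4]
  2-simplices (6): [v_0,v_1,v_2], [v_0,v_1,v_3], [v_0,v_2,v_4], [v_0,v_3,v_4], [v_1,v_2,v_3], [v_2,v_3,v_4]

so the chain groups are C_0 ≅ Z^5, C_1 ≅ Z^9, C_2 ≅ Z^6.

The boundary map ∂_1: C_1 → C_0 maps an edge to its endpoints' difference, ∂[p,q] = q − p.
This gives a 5×9 integer matrix of rank 4; reducing to Smith normal form yields diagonal entries (1,1,1,1).

Boundary ∂_2: C_2 → C_1 sends each 2-simplex [p,q,r] to [q,r] − [p,r] + [p,q]. For instance
  ∂[v_0,v_2,v_4] = [v_2,v_4] − [v_0,v_4] + [v_0,v_2],
  ∂[v_0,v_1,v_3] = [v_1,v_3] − [v_0,v_3] + [v_0,v_1].
This gives a 9×6 integer matrix of rank 5; reducing to Smith normal form yields diagonal entries (1,1,1,1,1).

Reading off H_k = ker ∂_k / im ∂_{k+1}:

  H_0: rank C_0 − rank ∂_1 = 5 − 4 = 1, and the invariant factors of ∂_1 are all 1, so H_0 = Z.
  H_1: rank ker ∂_1 − rank ∂_2 = (9 − 4) − 5 = 0, and the invariant factors of ∂_2 are all 1, so H_1 = 0.
  H_2: rank ker ∂_2 − rank ∂_3 = (6 − 5) − 0 = 1, and there is no ∂_3, so H_2 = Z.

(K is a triangulation of the 2-sphere S^2.)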